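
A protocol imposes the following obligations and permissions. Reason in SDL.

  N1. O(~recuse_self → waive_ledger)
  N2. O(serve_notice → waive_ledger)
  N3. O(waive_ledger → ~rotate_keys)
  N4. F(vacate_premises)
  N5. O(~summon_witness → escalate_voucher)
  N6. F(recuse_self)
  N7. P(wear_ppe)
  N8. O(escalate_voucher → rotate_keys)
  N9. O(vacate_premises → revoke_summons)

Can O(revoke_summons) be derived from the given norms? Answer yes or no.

No

Premise 9 is O(vacate_premises → revoke_summons), but O(vacate_premises) is not derivable from the premises, so it does not yield O(revoke_summons).
No other premise forces O(revoke_summons). An ideal world satisfying every premise can still have revoke_summons false, so O(revoke_summons) is not derivable.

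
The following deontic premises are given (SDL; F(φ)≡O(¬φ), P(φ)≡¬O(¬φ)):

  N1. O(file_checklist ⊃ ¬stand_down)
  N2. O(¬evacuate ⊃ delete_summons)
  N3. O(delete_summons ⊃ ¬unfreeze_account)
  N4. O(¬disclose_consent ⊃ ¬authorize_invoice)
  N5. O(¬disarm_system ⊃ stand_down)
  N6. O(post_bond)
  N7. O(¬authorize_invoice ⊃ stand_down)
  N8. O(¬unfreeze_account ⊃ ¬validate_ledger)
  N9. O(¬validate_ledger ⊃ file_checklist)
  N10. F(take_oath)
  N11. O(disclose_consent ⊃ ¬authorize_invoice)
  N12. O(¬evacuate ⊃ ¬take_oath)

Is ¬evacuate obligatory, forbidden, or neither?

Forbidden

Premises 11 and 4 are O(disclose_consent ⊃ ¬authorize_invoice) and O(¬disclose_consent ⊃ ¬authorize_invoice); every ideal world satisfies disclose_consent or ¬disclose_consent, so in either case ¬authorize_invoice holds — hence O(¬authorize_invoice).
With premise 7, O(¬authorize_invoice ⊃ stand_down), the K-axiom yields O(stand_down).
The contrapositive of premise 1 (O(file_checklist ⊃ ¬stand_down)) is O(stand_down ⊃ ¬file_checklist), and O(stand_down) is already established, so O(¬file_checklist).
The contrapositive of premise 9 (O(¬validate_ledger ⊃ file_checklist)) is O(¬file_checklist ⊃ validate_ledger), and O(¬file_checklist) is already established, so O(validate_ledger).
Premise 8, O(¬unfreeze_account ⊃ ¬validate_ledger), contraposes to O(validate_ledger ⊃ unfreeze_account); with O(validate_ledger) we get O(unfreeze_account).
Premise 3, O(delete_summons ⊃ ¬unfreeze_account), contraposes to O(unfreeze_account ⊃ ¬delete_summons); with O(unfreeze_account) we get O(¬delete_summons).
Premise 2, O(¬evacuate ⊃ delete_summons), contraposes to O(¬delete_summons ⊃ evacuate); with O(¬delete_summons) we get O(evacuate).
Premises 5, 6, 10, 12 do not contribute to this derivation.
Thus O(evacuate), which is F(¬evacuate): ¬evacuate is forbidden.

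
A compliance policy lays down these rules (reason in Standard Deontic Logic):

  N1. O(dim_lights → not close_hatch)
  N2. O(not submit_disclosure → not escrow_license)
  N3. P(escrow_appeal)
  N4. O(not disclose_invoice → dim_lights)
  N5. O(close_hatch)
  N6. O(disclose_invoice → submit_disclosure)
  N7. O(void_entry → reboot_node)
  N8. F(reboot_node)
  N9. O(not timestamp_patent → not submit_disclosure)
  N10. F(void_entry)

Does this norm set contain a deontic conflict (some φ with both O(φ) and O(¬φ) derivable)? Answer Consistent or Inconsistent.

Premise 7 is O(void_entry → reboot_node), but O(void_entry) is not derivable from the premises, so it does not yield O(reboot_node).
So O(reboot_node) is not derivable, and the apparent clash with O(not reboot_node) does not arise.
A world satisfying every obligation exists (e.g. close_hatch=true, dim_lights=false, disclose_invoice=true, escrow_appeal=false, escrow_license=false, reboot_node=false, submit_disclosure=true, timestamp_patent=true, void_entry=false); no atom is both obligatory and forbidden, so the set is consistent.

Consistent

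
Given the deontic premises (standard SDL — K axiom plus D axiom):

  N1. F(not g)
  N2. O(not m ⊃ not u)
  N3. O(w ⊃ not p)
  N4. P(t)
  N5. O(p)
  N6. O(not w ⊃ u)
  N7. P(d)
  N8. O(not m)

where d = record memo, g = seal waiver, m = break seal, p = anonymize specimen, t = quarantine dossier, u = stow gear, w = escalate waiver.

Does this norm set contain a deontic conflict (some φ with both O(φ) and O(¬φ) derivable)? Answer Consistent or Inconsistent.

From premise 8 we have O(not m).
Premise 2 is O(not m ⊃ not u); since O(not m), deontic closure gives O(not u).
Premise 6, O(not w ⊃ u), contraposes to O(not u ⊃ w); with O(not u) we get O(w).
With premise 3, O(w ⊃ not p), the K-axiom yields O(not p).
However, premise 5 gives O(p).
We now have both O(not p) and O(p) — p is simultaneously obligatory and forbidden, violating the D-axiom.

Inconsistent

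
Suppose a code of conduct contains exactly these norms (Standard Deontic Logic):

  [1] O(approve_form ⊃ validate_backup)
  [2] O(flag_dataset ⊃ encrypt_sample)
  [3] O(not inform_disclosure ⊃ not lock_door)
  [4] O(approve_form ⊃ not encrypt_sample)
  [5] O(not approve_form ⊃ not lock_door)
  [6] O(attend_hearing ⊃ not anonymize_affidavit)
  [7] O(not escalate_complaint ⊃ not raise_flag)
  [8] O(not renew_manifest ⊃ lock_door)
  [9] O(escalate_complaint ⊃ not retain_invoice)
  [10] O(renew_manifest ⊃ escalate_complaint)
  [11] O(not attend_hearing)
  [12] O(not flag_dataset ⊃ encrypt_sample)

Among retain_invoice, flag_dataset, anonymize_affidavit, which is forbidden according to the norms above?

retain_invoice

By case analysis on flag_dataset: premise 2 gives O(flag_dataset ⊃ encrypt_sample) and premise 12 gives O(not flag_dataset ⊃ encrypt_sample), so O(encrypt_sample) either way.
Premise 4 is O(approve_form ⊃ not encrypt_sample); contrapositively O(encrypt_sample ⊃ not approve_form). Since O(encrypt_sample) holds, K gives O(not approve_form).
Premise 5 is O(not approve_form ⊃ not lock_door); since O(not approve_form), deontic closure gives O(not lock_door).
Premise 8, O(not renew_manifest ⊃ lock_door), contraposes to O(not lock_door ⊃ renew_manifest); with O(not lock_door) we get O(renew_manifest).
Applying K to premise 10 (O(renew_manifest ⊃ escalate_complaint)) and O(renew_manifest) yields O(escalate_complaint).
Applying K to premise 9 (O(escalate_complaint ⊃ not retain_invoice)) and O(escalate_complaint) yields O(not retain_invoice).
So O(not retain_invoice) holds, i.e. retain_invoice is forbidden. None of the other listed options is forbidden under the premises.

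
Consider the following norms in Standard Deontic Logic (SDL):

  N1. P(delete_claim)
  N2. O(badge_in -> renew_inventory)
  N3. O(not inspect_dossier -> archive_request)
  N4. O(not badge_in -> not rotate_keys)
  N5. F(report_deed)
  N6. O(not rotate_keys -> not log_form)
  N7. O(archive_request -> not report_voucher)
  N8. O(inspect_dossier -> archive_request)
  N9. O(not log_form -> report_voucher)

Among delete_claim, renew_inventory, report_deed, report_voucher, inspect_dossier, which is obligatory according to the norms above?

Premises 8 and 3 cover both cases: O(inspect_dossier -> archive_request) and O(not inspect_dossier -> archive_request). Since inspect_dossier ∨ not inspect_dossier is a tautology, O(archive_request) follows.
Premise 7 is O(archive_request -> not report_voucher); since O(archive_request), deontic closure gives O(not report_voucher).
Premise 9 is O(not log_form -> report_voucher); contrapositively O(not report_voucher -> log_form). Since O(not report_voucher) holds, K gives O(log_form).
Premise 6 is O(not rotate_keys -> not log_form); contrapositively O(log_form -> rotate_keys). Since O(log_form) holds, K gives O(rotate_keys).
The contrapositive of premise 4 (O(not badge_in -> not rotate_keys)) is O(rotate_keys -> badge_in), and O(rotate_keys) is already established, so O(badge_in).
From O(badge_in) and premise 2, O(badge_in -> renew_inventory), we obtain O(renew_inventory).
So O(renew_inventory) holds — renew_inventory is obligatory. None of the other listed options is made obligatory by any chain of premises.

renew_inventory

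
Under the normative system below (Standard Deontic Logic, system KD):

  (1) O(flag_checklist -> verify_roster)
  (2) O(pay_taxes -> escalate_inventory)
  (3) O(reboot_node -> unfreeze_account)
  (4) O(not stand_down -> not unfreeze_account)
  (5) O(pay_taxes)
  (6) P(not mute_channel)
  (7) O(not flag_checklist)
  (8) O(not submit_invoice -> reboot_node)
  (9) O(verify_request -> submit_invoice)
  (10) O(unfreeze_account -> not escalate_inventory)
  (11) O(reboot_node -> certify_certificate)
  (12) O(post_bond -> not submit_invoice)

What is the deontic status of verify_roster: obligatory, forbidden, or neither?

Premise 1 is O(flag_checklist -> verify_roster), but O(flag_checklist) is not derivable from the premises, so it does not yield O(verify_roster).
No premise or chain of K-axiom applications forces O(verify_roster), and none forces O(not verify_roster). So verify_roster is neither obligatory nor forbidden under these norms.

Neither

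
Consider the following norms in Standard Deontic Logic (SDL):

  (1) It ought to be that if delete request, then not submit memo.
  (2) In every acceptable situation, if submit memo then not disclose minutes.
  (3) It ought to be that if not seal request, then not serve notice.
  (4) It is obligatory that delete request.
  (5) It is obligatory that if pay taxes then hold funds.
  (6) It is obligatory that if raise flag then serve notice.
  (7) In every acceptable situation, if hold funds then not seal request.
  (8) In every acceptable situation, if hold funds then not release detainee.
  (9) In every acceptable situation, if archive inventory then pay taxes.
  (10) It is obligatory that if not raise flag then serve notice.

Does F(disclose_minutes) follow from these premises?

No

Premise 2 is O(submit_memo → ¬disclose_minutes), but O(submit_memo) is not derivable from the premises, so it does not yield O(¬disclose_minutes).
No other premise forces O(¬disclose_minutes). An ideal world satisfying every premise can still have disclose_minutes true, so F(disclose_minutes) is not derivable.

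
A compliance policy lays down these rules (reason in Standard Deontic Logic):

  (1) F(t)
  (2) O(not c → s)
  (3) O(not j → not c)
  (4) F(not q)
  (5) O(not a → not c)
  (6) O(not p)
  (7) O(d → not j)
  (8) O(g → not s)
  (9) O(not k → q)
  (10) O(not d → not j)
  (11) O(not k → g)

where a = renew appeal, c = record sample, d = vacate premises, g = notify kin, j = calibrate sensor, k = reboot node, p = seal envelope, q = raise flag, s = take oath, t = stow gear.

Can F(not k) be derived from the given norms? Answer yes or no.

By case analysis on d: premise 7 gives O(d → not j) and premise 10 gives O(not d → not j), so O(not j) either way.
With premise 3, O(not j → not c), the K-axiom yields O(not c).
Premise 2 is O(not c → s); since O(not c), deontic closure gives O(s).
Premise 8, O(g → not s), contraposes to O(s → not g); with O(s) we get O(not g).
Premise 11 is O(not k → g); contrapositively O(not g → k). Since O(not g) holds, K gives O(k).
Premises 1, 4, 5, 6, 9 do not contribute to this derivation.
So O(k) holds, i.e. F(not k). The claim follows.

Yes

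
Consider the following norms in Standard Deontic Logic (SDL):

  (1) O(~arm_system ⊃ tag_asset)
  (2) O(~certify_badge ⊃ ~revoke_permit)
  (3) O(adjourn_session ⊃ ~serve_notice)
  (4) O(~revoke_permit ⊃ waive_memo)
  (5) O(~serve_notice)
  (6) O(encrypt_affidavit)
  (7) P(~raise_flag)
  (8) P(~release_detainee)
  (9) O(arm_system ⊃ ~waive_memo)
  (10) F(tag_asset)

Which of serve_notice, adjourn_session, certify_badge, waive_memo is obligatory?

F(tag_asset) at premise 10 means O(~tag_asset).
Premise 1, O(~arm_system ⊃ tag_asset), contraposes to O(~tag_asset ⊃ arm_system); with O(~tag_asset) we get O(arm_system).
With premise 9, O(arm_system ⊃ ~waive_memo), the K-axiom yields O(~waive_memo).
The contrapositive of premise 4 (O(~revoke_permit ⊃ waive_memo)) is O(~waive_memo ⊃ revoke_permit), and O(~waive_memo) is already established, so O(revoke_permit).
Premise 2, O(~certify_badge ⊃ ~revoke_permit), contraposes to O(revoke_permit ⊃ certify_badge); with O(revoke_permit) we get O(certify_badge).
So O(certify_badge) holds — certify_badge is obligatory. None of the other listed options is made obligatory by any chain of premises.

certify_badge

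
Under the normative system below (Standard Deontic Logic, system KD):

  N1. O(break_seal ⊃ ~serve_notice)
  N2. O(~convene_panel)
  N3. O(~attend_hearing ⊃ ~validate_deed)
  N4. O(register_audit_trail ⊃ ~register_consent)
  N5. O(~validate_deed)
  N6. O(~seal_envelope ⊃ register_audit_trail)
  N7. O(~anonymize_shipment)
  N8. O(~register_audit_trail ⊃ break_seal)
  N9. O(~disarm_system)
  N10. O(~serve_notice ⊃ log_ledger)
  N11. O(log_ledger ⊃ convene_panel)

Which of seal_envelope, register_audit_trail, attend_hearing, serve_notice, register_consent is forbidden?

register_consent

From premise 2 we have O(~convene_panel).
The contrapositive of premise 11 (O(log_ledger ⊃ convene_panel)) is O(~convene_panel ⊃ ~log_ledger), and O(~convene_panel) is already established, so O(~log_ledger).
Premise 10, O(~serve_notice ⊃ log_ledger), contraposes to O(~log_ledger ⊃ serve_notice); with O(~log_ledger) we get O(serve_notice).
The contrapositive of premise 1 (O(break_seal ⊃ ~serve_notice)) is O(serve_notice ⊃ ~break_seal), and O(serve_notice) is already established, so O(~break_seal).
Premise 8, O(~register_audit_trail ⊃ break_seal), contraposes to O(~break_seal ⊃ register_audit_trail); with O(~break_seal) we get O(register_audit_trail).
With premise 4, O(register_audit_trail ⊃ ~register_consent), the K-axiom yields O(~register_consent).
So O(~register_consent) holds, i.e. register_consent is forbidden. None of the other listed options is forbidden under the premises.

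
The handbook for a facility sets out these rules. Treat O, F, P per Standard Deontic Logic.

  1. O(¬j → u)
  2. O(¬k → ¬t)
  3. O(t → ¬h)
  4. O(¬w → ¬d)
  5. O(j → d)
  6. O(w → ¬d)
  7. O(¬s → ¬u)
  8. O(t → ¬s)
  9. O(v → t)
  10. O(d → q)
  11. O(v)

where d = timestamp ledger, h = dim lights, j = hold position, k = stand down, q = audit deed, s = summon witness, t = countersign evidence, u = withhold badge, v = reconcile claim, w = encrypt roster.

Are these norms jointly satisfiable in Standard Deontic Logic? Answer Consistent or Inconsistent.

By case analysis on w: premise 6 gives O(w → ¬d) and premise 4 gives O(¬w → ¬d), so O(¬d) either way.
Premise 5, O(j → d), contraposes to O(¬d → ¬j); with O(¬d) we get O(¬j).
Premise 1 is O(¬j → u); since O(¬j), deontic closure gives O(u).
The contrapositive of premise 7 (O(¬s → ¬u)) is O(u → s), and O(u) is already established, so O(s).
The contrapositive of premise 8 (O(t → ¬s)) is O(s → ¬t), and O(s) is already established, so O(¬t).
Premise 9 is O(v → t); contrapositively O(¬t → ¬v). Since O(¬t) holds, K gives O(¬v).
However, premise 11 gives O(v).
We now have both O(¬v) and O(v) — v is simultaneously obligatory and forbidden, violating the D-axiom.

Inconsistent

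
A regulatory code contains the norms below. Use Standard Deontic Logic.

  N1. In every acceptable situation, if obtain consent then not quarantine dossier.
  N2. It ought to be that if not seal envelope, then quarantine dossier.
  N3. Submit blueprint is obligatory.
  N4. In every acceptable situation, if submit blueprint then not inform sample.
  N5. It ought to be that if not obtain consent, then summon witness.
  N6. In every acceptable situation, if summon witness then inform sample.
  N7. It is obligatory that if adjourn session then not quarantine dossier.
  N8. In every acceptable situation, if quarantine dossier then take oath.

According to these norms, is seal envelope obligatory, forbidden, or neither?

Premise 3 gives O(submit_blueprint).
Applying K to premise 4 (O(submit_blueprint → ¬inform_sample)) and O(submit_blueprint) yields O(¬inform_sample).
The contrapositive of premise 6 (O(summon_witness → inform_sample)) is O(¬inform_sample → ¬summon_witness), and O(¬inform_sample) is already established, so O(¬summon_witness).
The contrapositive of premise 5 (O(¬obtain_consent → summon_witness)) is O(¬summon_witness → obtain_consent), and O(¬summon_witness) is already established, so O(obtain_consent).
Premise 1 is O(obtain_consent → ¬quarantine_dossier); since O(obtain_consent), deontic closure gives O(¬quarantine_dossier).
Premise 2, O(¬seal_envelope → quarantine_dossier), contraposes to O(¬quarantine_dossier → seal_envelope); with O(¬quarantine_dossier) we get O(seal_envelope).
Premises 7, 8 do not contribute to this derivation.
Hence seal_envelope is obligatory.

Obligatory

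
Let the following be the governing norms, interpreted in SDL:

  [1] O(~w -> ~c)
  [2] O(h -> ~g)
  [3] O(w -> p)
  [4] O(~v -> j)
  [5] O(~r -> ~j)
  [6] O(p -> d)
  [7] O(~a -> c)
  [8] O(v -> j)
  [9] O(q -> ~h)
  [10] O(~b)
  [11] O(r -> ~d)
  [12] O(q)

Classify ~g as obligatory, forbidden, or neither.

Neither

Premise 2 is O(h -> ~g), but O(h) is not derivable from the premises, so it does not yield O(~g).
No premise or chain of K-axiom applications forces O(~g), and none forces O(g). So ~g is neither obligatory nor forbidden under these norms.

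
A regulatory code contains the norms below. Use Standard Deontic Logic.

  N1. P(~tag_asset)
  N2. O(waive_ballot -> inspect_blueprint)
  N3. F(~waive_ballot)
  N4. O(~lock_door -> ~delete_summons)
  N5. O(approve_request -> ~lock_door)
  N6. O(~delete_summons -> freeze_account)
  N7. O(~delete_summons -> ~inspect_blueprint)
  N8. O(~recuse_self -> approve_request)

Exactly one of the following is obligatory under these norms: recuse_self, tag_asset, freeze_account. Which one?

Premise 3, F(~waive_ballot), is equivalent to O(waive_ballot).
From O(waive_ballot) and premise 2, O(waive_ballot -> inspect_blueprint), we obtain O(inspect_blueprint).
Premise 7 is O(~delete_summons -> ~inspect_blueprint); contrapositively O(inspect_blueprint -> delete_summons). Since O(inspect_blueprint) holds, K gives O(delete_summons).
Premise 4, O(~lock_door -> ~delete_summons), contraposes to O(delete_summons -> lock_door); with O(delete_summons) we get O(lock_door).
The contrapositive of premise 5 (O(approve_request -> ~lock_door)) is O(lock_door -> ~approve_request), and O(lock_door) is already established, so O(~approve_request).
Premise 8, O(~recuse_self -> approve_request), contraposes to O(~approve_request -> recuse_self); with O(~approve_request) we get O(recuse_self).
So O(recuse_self) holds — recuse_self is obligatory. None of the other listed options is made obligatory by any chain of premises.

recuse_self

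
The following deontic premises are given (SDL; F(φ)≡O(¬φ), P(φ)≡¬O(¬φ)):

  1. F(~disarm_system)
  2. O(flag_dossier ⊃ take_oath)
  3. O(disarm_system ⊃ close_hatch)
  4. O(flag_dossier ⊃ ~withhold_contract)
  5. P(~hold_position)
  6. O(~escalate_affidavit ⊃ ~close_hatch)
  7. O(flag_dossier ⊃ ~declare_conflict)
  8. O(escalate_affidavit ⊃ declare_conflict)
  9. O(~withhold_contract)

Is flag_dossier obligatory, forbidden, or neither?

F(~disarm_system) at premise 1 means O(disarm_system).
Applying K to premise 3 (O(disarm_system ⊃ close_hatch)) and O(disarm_system) yields O(close_hatch).
Premise 6, O(~escalate_affidavit ⊃ ~close_hatch), contraposes to O(close_hatch ⊃ escalate_affidavit); with O(close_hatch) we get O(escalate_affidavit).
Premise 8 is O(escalate_affidavit ⊃ declare_conflict); since O(escalate_affidavit), deontic closure gives O(declare_conflict).
Premise 7 is O(flag_dossier ⊃ ~declare_conflict); contrapositively O(declare_conflict ⊃ ~flag_dossier). Since O(declare_conflict) holds, K gives O(~flag_dossier).
Premises 2, 4, 5, 9 do not contribute to this derivation.
Thus O(~flag_dossier), which is F(flag_dossier): flag_dossier is forbidden.

Forbidden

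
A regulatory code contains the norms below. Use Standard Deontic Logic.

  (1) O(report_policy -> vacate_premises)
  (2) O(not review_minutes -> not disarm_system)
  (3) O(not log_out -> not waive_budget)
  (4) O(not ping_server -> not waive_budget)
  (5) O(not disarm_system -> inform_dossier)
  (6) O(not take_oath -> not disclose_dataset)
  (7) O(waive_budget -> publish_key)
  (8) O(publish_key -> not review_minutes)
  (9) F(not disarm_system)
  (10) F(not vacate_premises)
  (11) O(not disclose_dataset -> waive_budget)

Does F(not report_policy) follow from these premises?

Premise 1 is O(report_policy -> vacate_premises); even if O(vacate_premises) held, inferring O(report_policy) would be affirming the consequent — invalid.
No other premise forces O(report_policy). An ideal world satisfying every premise can still have not report_policy true, so F(not report_policy) is not derivable.

No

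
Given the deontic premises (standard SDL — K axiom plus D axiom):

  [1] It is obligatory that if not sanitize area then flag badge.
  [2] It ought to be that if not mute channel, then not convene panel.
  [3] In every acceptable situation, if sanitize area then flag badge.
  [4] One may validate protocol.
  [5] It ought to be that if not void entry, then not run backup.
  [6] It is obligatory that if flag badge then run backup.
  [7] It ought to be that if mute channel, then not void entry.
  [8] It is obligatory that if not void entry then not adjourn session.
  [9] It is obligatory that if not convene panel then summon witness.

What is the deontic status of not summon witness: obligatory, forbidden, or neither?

Premises 3 and 1 are O(sanitize_area → flag_badge) and O(¬sanitize_area → flag_badge); every ideal world satisfies sanitize_area or ¬sanitize_area, so in either case flag_badge holds — hence O(flag_badge).
Premise 6 is O(flag_badge → run_backup); since O(flag_badge), deontic closure gives O(run_backup).
Premise 5 is O(¬void_entry → ¬run_backup); contrapositively O(run_backup → void_entry). Since O(run_backup) holds, K gives O(void_entry).
Premise 7 is O(mute_channel → ¬void_entry); contrapositively O(void_entry → ¬mute_channel). Since O(void_entry) holds, K gives O(¬mute_channel).
With premise 2, O(¬mute_channel → ¬convene_panel), the K-axiom yields O(¬convene_panel).
Premise 9 is O(¬convene_panel → summon_witness); since O(¬convene_panel), deontic closure gives O(summon_witness).
Premises 4, 8 do not contribute to this derivation.
Thus O(summon_witness), which is F(¬summon_witness): ¬summon_witness is forbidden.

Forbidden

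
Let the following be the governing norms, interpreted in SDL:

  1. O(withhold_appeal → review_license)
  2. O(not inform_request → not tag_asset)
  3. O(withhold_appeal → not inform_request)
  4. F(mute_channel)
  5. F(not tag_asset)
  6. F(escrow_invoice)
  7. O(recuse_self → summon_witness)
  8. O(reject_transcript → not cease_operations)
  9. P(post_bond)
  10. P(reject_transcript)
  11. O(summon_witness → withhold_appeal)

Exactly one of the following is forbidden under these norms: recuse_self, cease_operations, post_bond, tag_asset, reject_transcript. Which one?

recuse_self

F(not tag_asset) at premise 5 means O(tag_asset).
The contrapositive of premise 2 (O(not inform_request → not tag_asset)) is O(tag_asset → inform_request), and O(tag_asset) is already established, so O(inform_request).
The contrapositive of premise 3 (O(withhold_appeal → not inform_request)) is O(inform_request → not withhold_appeal), and O(inform_request) is already established, so O(not withhold_appeal).
Premise 11, O(summon_witness → withhold_appeal), contraposes to O(not withhold_appeal → not summon_witness); with O(not withhold_appeal) we get O(not summon_witness).
Premise 7, O(recuse_self → summon_witness), contraposes to O(not summon_witness → not recuse_self); with O(not summon_witness) we get O(not recuse_self).
So O(not recuse_self) holds, i.e. recuse_self is forbidden. None of the other listed options is forbidden under the premises.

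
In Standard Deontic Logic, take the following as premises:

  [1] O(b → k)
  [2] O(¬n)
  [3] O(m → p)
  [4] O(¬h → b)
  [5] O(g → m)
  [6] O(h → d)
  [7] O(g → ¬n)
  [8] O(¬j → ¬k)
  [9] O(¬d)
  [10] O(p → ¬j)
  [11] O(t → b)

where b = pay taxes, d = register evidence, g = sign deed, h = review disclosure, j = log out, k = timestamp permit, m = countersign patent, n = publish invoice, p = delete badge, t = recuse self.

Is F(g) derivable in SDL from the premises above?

Yes

Premise 9 states O(¬d) outright.
Premise 6 is O(h → d); contrapositively O(¬d → ¬h). Since O(¬d) holds, K gives O(¬h).
Applying K to premise 4 (O(¬h → b)) and O(¬h) yields O(b).
From O(b) and premise 1, O(b → k), we obtain O(k).
Premise 8, O(¬j → ¬k), contraposes to O(k → j); with O(k) we get O(j).
The contrapositive of premise 10 (O(p → ¬j)) is O(j → ¬p), and O(j) is already established, so O(¬p).
The contrapositive of premise 3 (O(m → p)) is O(¬p → ¬m), and O(¬p) is already established, so O(¬m).
Premise 5 is O(g → m); contrapositively O(¬m → ¬g). Since O(¬m) holds, K gives O(¬g).
Premises 2, 7, 11 do not contribute to this derivation.
So O(¬g) holds, i.e. F(g). The claim follows.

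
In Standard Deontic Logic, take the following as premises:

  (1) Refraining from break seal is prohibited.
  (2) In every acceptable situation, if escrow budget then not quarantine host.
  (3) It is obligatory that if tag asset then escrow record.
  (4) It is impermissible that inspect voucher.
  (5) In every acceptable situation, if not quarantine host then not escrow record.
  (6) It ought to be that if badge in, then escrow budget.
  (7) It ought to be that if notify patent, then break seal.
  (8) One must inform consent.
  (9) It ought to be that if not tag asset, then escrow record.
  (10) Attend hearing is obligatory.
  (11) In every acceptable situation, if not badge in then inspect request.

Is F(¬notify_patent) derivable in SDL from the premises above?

No

Premise 7 is O(notify_patent → break_seal); even if O(break_seal) held, inferring O(notify_patent) would be affirming the consequent — invalid.
No other premise forces O(notify_patent). An ideal world satisfying every premise can still have ¬notify_patent true, so F(¬notify_patent) is not derivable.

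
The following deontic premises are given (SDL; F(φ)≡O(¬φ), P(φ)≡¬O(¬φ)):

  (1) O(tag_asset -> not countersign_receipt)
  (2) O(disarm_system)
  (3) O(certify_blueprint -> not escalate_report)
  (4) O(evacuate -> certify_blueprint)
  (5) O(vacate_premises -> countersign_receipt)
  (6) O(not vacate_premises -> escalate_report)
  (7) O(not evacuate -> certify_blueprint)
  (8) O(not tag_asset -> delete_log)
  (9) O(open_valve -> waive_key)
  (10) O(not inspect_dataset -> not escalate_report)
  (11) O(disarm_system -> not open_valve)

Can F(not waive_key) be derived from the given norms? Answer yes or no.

Premise 9 is O(open_valve -> waive_key), but O(open_valve) is not derivable from the premises, so it does not yield O(waive_key).
No other premise forces O(waive_key). An ideal world satisfying every premise can still have not waive_key true, so F(not waive_key) is not derivable.

No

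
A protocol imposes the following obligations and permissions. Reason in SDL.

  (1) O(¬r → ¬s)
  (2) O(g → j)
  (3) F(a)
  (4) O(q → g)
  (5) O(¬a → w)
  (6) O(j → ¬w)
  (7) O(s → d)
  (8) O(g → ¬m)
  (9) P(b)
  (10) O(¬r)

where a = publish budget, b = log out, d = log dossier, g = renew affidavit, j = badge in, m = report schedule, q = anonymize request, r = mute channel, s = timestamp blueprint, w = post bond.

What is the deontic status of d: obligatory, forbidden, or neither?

Premise 7 is O(s → d), but O(s) is not derivable from the premises, so it does not yield O(d).
No premise or chain of K-axiom applications forces O(d), and none forces O(¬d). So d is neither obligatory nor forbidden under these norms.

Neither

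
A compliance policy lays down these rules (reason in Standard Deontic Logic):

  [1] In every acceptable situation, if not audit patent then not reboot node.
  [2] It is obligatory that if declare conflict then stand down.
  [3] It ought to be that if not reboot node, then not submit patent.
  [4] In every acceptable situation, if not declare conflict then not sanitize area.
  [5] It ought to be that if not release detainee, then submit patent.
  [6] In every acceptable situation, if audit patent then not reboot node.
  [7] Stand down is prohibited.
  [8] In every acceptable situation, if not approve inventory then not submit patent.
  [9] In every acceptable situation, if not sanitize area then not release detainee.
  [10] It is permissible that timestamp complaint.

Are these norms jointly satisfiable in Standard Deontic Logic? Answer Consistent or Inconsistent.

By case analysis on audit_patent: premise 6 gives O(audit_patent → ¬reboot_node) and premise 1 gives O(¬audit_patent → ¬reboot_node), so O(¬reboot_node) either way.
Premise 3 is O(¬reboot_node → ¬submit_patent); since O(¬reboot_node), deontic closure gives O(¬submit_patent).
The contrapositive of premise 5 (O(¬release_detainee → submit_patent)) is O(¬submit_patent → release_detainee), and O(¬submit_patent) is already established, so O(release_detainee).
Premise 9 is O(¬sanitize_area → ¬release_detainee); contrapositively O(release_detainee → sanitize_area). Since O(release_detainee) holds, K gives O(sanitize_area).
Premise 4 is O(¬declare_conflict → ¬sanitize_area); contrapositively O(sanitize_area → declare_conflict). Since O(sanitize_area) holds, K gives O(declare_conflict).
From O(declare_conflict) and premise 2, O(declare_conflict → stand_down), we obtain O(stand_down).
Yet premise 7 is F(stand_down), i.e. O(¬stand_down).
We now have both O(stand_down) and O(¬stand_down) — stand_down is simultaneously obligatory and forbidden, violating the D-axiom.

Inconsistent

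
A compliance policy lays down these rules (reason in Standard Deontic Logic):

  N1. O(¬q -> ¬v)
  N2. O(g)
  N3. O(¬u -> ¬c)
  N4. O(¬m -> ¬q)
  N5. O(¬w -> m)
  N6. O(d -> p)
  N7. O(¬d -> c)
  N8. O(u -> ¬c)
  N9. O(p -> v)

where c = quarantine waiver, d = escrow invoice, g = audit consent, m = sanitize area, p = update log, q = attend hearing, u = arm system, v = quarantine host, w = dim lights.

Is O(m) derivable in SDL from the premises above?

Yes

Premises 8 and 3 cover both cases: O(u -> ¬c) and O(¬u -> ¬c). Since u ∨ ¬u is a tautology, O(¬c) follows.
Premise 7 is O(¬d -> c); contrapositively O(¬c -> d). Since O(¬c) holds, K gives O(d).
Applying K to premise 6 (O(d -> p)) and O(d) yields O(p).
From O(p) and premise 9, O(p -> v), we obtain O(v).
The contrapositive of premise 1 (O(¬q -> ¬v)) is O(v -> q), and O(v) is already established, so O(q).
Premise 4 is O(¬m -> ¬q); contrapositively O(q -> m). Since O(q) holds, K gives O(m).
Premises 2, 5 do not contribute to this derivation.
So O(m) follows.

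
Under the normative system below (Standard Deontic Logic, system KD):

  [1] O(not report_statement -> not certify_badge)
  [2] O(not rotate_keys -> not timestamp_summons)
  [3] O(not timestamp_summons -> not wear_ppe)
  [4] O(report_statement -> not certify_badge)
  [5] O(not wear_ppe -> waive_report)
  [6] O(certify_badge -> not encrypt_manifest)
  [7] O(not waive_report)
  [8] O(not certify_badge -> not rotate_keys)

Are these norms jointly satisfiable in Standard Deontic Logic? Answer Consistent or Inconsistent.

Premises 1 and 4 are O(not report_statement -> not certify_badge) and O(report_statement -> not certify_badge); every ideal world satisfies not report_statement or report_statement, so in either case not certify_badge holds — hence O(not certify_badge).
Applying K to premise 8 (O(not certify_badge -> not rotate_keys)) and O(not certify_badge) yields O(not rotate_keys).
With premise 2, O(not rotate_keys -> not timestamp_summons), the K-axiom yields O(not timestamp_summons).
Premise 3 is O(not timestamp_summons -> not wear_ppe); since O(not timestamp_summons), deontic closure gives O(not wear_ppe).
Applying K to premise 5 (O(not wear_ppe -> waive_report)) and O(not wear_ppe) yields O(waive_report).
But premise 7 directly asserts O(not waive_report).
We now have both O(waive_report) and O(not waive_report) — waive_report is simultaneously obligatory and forbidden, violating the D-axiom.

Inconsistent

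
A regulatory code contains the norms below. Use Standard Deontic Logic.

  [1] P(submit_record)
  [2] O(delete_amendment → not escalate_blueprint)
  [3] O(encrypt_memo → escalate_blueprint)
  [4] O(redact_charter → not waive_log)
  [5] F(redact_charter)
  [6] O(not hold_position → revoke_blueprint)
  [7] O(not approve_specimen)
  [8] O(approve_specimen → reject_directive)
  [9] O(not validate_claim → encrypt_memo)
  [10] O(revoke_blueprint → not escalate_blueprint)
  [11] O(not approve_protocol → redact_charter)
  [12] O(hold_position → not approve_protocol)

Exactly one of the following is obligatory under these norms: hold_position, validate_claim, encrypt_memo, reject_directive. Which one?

validate_claim

F(redact_charter) at premise 5 means O(not redact_charter).
Premise 11 is O(not approve_protocol → redact_charter); contrapositively O(not redact_charter → approve_protocol). Since O(not redact_charter) holds, K gives O(approve_protocol).
The contrapositive of premise 12 (O(hold_position → not approve_protocol)) is O(approve_protocol → not hold_position), and O(approve_protocol) is already established, so O(not hold_position).
From O(not hold_position) and premise 6, O(not hold_position → revoke_blueprint), we obtain O(revoke_blueprint).
Applying K to premise 10 (O(revoke_blueprint → not escalate_blueprint)) and O(revoke_blueprint) yields O(not escalate_blueprint).
Premise 3, O(encrypt_memo → escalate_blueprint), contraposes to O(not escalate_blueprint → not encrypt_memo); with O(not escalate_blueprint) we get O(not encrypt_memo).
Premise 9, O(not validate_claim → encrypt_memo), contraposes to O(not encrypt_memo → validate_claim); with O(not encrypt_memo) we get O(validate_claim).
So O(validate_claim) holds — validate_claim is obligatory. None of the other listed options is made obligatory by any chain of premises.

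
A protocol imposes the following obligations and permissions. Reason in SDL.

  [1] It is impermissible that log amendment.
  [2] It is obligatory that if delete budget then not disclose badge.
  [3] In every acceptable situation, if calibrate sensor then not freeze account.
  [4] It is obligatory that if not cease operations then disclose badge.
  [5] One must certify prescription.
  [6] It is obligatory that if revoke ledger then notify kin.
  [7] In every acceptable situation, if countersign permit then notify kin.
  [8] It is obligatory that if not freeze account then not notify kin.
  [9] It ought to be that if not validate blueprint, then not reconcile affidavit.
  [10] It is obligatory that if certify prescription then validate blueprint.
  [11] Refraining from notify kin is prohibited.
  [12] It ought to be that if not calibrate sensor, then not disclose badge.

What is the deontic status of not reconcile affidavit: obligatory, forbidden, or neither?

Neither

Premise 9 is O(¬validate_blueprint → ¬reconcile_affidavit), but O(¬validate_blueprint) is not derivable from the premises, so it does not yield O(¬reconcile_affidavit).
No premise or chain of K-axiom applications forces O(¬reconcile_affidavit), and none forces O(reconcile_affidavit). So ¬reconcile_affidavit is neither obligatory nor forbidden under these norms.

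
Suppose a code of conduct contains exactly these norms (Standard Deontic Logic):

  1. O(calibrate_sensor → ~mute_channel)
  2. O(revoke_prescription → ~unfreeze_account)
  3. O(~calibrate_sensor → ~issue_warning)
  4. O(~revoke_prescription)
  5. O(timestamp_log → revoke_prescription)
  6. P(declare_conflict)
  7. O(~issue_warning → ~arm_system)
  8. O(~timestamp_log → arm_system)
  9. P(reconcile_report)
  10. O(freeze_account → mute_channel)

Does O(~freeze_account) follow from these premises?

Yes

From premise 4 we have O(~revoke_prescription).
Premise 5 is O(timestamp_log → revoke_prescription); contrapositively O(~revoke_prescription → ~timestamp_log). Since O(~revoke_prescription) holds, K gives O(~timestamp_log).
Premise 8 is O(~timestamp_log → arm_system); since O(~timestamp_log), deontic closure gives O(arm_system).
Premise 7, O(~issue_warning → ~arm_system), contraposes to O(arm_system → issue_warning); with O(arm_system) we get O(issue_warning).
Premise 3, O(~calibrate_sensor → ~issue_warning), contraposes to O(issue_warning → calibrate_sensor); with O(issue_warning) we get O(calibrate_sensor).
With premise 1, O(calibrate_sensor → ~mute_channel), the K-axiom yields O(~mute_channel).
Premise 10 is O(freeze_account → mute_channel); contrapositively O(~mute_channel → ~freeze_account). Since O(~mute_channel) holds, K gives O(~freeze_account).
Premises 2, 6, 9 do not contribute to this derivation.
So O(~freeze_account) follows.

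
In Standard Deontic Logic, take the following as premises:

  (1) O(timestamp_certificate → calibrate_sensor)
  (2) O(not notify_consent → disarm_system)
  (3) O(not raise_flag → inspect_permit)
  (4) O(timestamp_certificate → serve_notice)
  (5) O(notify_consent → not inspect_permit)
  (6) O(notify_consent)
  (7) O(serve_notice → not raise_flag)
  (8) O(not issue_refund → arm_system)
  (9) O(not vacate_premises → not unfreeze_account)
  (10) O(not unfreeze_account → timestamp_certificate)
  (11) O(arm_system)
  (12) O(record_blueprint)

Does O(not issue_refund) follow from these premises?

Premise 8 is O(not issue_refund → arm_system); even if O(arm_system) held, inferring O(not issue_refund) would be affirming the consequent — invalid.
No other premise forces O(not issue_refund). An ideal world satisfying every premise can still have not issue_refund false, so O(not issue_refund) is not derivable.

No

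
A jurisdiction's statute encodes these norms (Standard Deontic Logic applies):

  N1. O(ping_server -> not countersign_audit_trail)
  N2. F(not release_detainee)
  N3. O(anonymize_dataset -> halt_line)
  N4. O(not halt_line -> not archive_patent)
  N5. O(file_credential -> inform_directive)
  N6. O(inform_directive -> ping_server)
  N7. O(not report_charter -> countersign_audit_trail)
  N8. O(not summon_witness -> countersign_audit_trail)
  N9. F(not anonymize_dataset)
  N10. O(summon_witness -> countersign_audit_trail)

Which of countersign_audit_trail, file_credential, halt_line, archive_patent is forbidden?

file_credential

Premises 10 and 8 cover both cases: O(summon_witness -> countersign_audit_trail) and O(not summon_witness -> countersign_audit_trail). Since summon_witness ∨ not summon_witness is a tautology, O(countersign_audit_trail) follows.
The contrapositive of premise 1 (O(ping_server -> not countersign_audit_trail)) is O(countersign_audit_trail -> not ping_server), and O(countersign_audit_trail) is already established, so O(not ping_server).
Premise 6, O(inform_directive -> ping_server), contraposes to O(not ping_server -> not inform_directive); with O(not ping_server) we get O(not inform_directive).
Premise 5, O(file_credential -> inform_directive), contraposes to O(not inform_directive -> not file_credential); with O(not inform_directive) we get O(not file_credential).
So O(not file_credential) holds, i.e. file_credential is forbidden. None of the other listed options is forbidden under the premises.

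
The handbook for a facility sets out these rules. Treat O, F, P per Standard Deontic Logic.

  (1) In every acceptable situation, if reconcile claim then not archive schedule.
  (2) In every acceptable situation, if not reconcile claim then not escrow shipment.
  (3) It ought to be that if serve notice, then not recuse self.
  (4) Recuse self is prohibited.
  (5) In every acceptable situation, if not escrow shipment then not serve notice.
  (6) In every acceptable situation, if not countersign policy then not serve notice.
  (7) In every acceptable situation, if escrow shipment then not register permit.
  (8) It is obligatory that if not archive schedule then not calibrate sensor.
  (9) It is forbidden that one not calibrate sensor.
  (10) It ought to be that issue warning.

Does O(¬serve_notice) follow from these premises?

F(¬calibrate_sensor) at premise 9 means O(calibrate_sensor).
Premise 8 is O(¬archive_schedule → ¬calibrate_sensor); contrapositively O(calibrate_sensor → archive_schedule). Since O(calibrate_sensor) holds, K gives O(archive_schedule).
Premise 1, O(reconcile_claim → ¬archive_schedule), contraposes to O(archive_schedule → ¬reconcile_claim); with O(archive_schedule) we get O(¬reconcile_claim).
From O(¬reconcile_claim) and premise 2, O(¬reconcile_claim → ¬escrow_shipment), we obtain O(¬escrow_shipment).
From O(¬escrow_shipment) and premise 5, O(¬escrow_shipment → ¬serve_notice), we obtain O(¬serve_notice).
Premises 3, 4, 6, 7, 10 do not contribute to this derivation.
So O(¬serve_notice) follows.

Yes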